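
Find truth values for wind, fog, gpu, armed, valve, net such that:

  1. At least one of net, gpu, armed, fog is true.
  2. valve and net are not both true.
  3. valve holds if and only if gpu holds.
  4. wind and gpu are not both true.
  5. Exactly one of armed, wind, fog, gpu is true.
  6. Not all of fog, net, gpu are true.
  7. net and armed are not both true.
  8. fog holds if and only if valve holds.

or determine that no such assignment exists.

wind=F; fog=F; gpu=F; armed=T; valve=F; net=F

  (1) {net, gpu, armed, fog}: 1 true — at least one ✓
  (2) valve=F, net=F — not both ✓
  (3) valve=F, gpu=F — same ✓
  (4) wind=F, gpu=F — not both ✓
  (5) {armed, wind, fog, gpu}: 1 true — exactly one ✓
  (6) {fog, net, gpu}: 0/3 true — not all ✓
  (7) net=F, armed=T — not both ✓
  (8) fog=F, valve=F — same ✓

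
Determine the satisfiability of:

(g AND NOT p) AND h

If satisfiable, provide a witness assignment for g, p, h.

g = True; p = False; h = True

  g AND NOT p = True
    NOT p = True
Both conjuncts True, so the formula holds.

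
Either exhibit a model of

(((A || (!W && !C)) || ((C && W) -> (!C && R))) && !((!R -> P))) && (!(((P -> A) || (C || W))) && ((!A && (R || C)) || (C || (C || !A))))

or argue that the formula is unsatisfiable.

No satisfying assignment exists.

Case P = True: the conjunct !((!R -> P)) becomes !((!R -> True)) = False.
Case P = False: the conjunct !(((P -> A) || (C || W))) becomes !((True || (C || W))) = False.
Both cases fail — unsatisfiable.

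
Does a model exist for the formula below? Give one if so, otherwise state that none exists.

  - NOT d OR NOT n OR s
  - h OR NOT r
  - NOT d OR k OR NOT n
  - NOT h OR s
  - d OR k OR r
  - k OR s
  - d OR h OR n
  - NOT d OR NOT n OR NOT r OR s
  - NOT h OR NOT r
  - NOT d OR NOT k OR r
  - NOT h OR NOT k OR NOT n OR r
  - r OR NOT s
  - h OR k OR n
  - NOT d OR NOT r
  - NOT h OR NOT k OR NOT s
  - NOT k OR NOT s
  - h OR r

The formula is unsatisfiable.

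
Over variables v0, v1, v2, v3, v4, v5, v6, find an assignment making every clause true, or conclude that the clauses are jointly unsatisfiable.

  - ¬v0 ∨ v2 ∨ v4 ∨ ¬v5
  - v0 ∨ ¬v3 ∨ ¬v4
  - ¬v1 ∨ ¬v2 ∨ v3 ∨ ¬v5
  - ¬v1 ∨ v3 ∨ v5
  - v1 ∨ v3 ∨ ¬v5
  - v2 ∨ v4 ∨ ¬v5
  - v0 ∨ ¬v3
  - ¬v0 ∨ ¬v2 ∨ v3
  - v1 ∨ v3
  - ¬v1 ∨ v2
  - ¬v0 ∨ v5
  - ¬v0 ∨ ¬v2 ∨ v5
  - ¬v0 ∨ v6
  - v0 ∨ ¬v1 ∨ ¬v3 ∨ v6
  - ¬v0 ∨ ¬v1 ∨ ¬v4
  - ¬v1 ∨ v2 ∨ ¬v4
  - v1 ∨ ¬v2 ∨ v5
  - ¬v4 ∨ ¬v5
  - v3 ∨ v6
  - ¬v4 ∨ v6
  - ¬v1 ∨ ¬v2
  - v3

Unit clause (v3) forces v3 = True.
In (v0 ∨ ¬v3) only v0 is left, so v0 = True.
In (¬v0 ∨ v5) only v5 is left, so v5 = True.
In (¬v0 ∨ v6) only v6 is left, so v6 = True.
In (¬v4 ∨ ¬v5) only ¬v4 is left, so v4 = False.
In (¬v0 ∨ v2 ∨ v4 ∨ ¬v5) only v2 is left, so v2 = True.
In (¬v1 ∨ ¬v2) only ¬v1 is left, so v1 = False.
All clauses satisfied.

v0 = True, v1 = False, v2 = True, v3 = True, v4 = False, v5 = True, v6 = True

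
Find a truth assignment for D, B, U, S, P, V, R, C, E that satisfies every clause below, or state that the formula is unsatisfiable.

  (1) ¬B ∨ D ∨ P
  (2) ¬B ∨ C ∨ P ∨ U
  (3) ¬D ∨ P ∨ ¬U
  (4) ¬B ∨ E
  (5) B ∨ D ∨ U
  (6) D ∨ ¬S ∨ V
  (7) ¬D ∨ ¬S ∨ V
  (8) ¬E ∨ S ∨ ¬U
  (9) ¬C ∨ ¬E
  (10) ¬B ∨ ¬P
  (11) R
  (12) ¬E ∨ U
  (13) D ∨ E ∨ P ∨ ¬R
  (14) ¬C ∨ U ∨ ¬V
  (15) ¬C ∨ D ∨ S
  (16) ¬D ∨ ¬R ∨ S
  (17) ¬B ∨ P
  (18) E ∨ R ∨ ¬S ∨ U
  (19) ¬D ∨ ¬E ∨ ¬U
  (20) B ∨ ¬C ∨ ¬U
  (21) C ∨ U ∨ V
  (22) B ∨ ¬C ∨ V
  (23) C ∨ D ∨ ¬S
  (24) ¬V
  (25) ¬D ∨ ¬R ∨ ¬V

D = False; B = False; U = True; S = False; P = True; V = False; R = True; C = False; E = False

Unit clause (R) forces R = True.
Unit clause (¬V) forces V = False.
Set D = False.
  then (D ∨ ¬S ∨ V) forces S = False.
  then (¬C ∨ D ∨ S) forces C = False.
  then (C ∨ U ∨ V) forces U = True.
  then (¬E ∨ S ∨ ¬U) forces E = False.
  then (D ∨ E ∨ P ∨ ¬R) forces P = True.
  then (¬B ∨ E) forces B = False.
All clauses satisfied.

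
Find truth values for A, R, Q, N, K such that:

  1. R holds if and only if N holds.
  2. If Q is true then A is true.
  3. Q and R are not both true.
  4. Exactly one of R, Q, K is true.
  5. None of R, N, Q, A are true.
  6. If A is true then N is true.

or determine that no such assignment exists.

A = False, R = False, Q = False, N = False, K = True

  (1) R=F, N=F — same ✓
  (2) Q=F ⇒ A: vacuous ✓
  (3) Q=F, R=F — not both ✓
  (4) {R, Q, K}: 1 true — exactly one ✓
  (5) {R, N, Q, A}: 0 true — none ✓
  (6) A=F ⇒ N: vacuous ✓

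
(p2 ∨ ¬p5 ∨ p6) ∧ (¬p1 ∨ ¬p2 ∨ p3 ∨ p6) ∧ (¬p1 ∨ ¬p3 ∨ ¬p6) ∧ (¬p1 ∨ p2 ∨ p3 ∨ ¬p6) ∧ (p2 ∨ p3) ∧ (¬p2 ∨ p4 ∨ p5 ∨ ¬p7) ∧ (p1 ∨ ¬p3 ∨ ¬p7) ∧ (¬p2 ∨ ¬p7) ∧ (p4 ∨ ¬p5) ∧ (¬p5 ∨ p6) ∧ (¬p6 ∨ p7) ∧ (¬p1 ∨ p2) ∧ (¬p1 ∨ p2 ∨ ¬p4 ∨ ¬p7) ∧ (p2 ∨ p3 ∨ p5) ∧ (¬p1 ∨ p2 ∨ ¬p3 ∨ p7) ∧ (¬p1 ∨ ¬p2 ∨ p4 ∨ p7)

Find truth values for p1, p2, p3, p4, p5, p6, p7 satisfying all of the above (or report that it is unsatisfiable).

Set p1 = False.
Set p2 = True.
  then (¬p2 ∨ ¬p7) forces p7 = False.
  then (¬p6 ∨ p7) forces p6 = False.
  then (¬p5 ∨ p6) forces p5 = False.
Set p3 = False.
Set p4 = True.
All clauses satisfied.

p1 = False, p2 = True, p3 = False, p4 = True, p5 = False, p6 = False, p7 = False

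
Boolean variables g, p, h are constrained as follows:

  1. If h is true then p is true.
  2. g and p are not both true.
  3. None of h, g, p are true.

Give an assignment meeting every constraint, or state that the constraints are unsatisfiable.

g=F; p=F; h=F

  (1) h=F ⇒ p: vacuous ✓
  (2) g=F, p=F — not both ✓
  (3) {h, g, p}: 0 true — none ✓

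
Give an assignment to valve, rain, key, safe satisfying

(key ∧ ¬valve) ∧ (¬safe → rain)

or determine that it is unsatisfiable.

valve=F, rain=T, key=T, safe=F

  key ∧ ¬valve = True
    ¬valve = True
  ¬safe → rain = True
    ¬safe = True
Both conjuncts True, so the formula holds.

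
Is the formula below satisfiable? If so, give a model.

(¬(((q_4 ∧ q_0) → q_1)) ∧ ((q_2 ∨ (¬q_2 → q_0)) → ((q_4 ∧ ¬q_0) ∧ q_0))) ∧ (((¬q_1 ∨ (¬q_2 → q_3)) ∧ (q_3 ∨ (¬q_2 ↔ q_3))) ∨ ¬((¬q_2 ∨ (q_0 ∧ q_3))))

The formula is unsatisfiable.

Case q_0 = True: the conjunct (q_2 ∨ (¬q_2 → q_0)) → ((q_4 ∧ ¬q_0) ∧ q_0) becomes (q_2 ∨ True) → (False ∧ True) = False.
Case q_0 = False: the conjunct ¬(((q_4 ∧ q_0) → q_1)) becomes ¬((False → q_1)) = False.
Both cases fail — unsatisfiable.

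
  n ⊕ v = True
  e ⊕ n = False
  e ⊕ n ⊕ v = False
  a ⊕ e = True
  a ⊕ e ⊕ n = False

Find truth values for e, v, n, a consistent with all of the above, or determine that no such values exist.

e=T, v=F, n=T, a=F

n ⊕ v = T ⊕ F = True ✓
e ⊕ n = T ⊕ T = False ✓
e ⊕ n ⊕ v = T ⊕ T ⊕ F = False ✓
a ⊕ e = F ⊕ T = True ✓
a ⊕ e ⊕ n = F ⊕ T ⊕ T = False ✓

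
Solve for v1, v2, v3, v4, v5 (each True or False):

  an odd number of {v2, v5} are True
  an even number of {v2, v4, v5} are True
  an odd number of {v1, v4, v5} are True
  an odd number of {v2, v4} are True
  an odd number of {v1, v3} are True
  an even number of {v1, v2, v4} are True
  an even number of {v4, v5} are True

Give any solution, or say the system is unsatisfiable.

v1 = True; v2 = False; v3 = False; v4 = True; v5 = True

{v2, v5}: 1 true → odd ✓
{v2, v4, v5}: 2 true → even ✓
{v1, v4, v5}: 3 true → odd ✓
{v2, v4}: 1 true → odd ✓
{v1, v3}: 1 true → odd ✓
{v1, v2, v4}: 2 true → even ✓
{v4, v5}: 2 true → even ✓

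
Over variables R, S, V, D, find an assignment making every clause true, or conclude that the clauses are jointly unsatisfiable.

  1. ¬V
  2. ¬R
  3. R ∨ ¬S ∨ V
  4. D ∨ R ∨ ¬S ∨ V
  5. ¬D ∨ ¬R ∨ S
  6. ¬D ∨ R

Unit clause (¬V) forces V = False.
Unit clause (¬R) forces R = False.
In (R ∨ ¬S ∨ V) only ¬S is left, so S = False.
In (¬D ∨ R) only ¬D is left, so D = False.
Check each clause:
  (¬V): ¬V holds.
  (¬R): ¬R holds.
  (R ∨ ¬S ∨ V): ¬S holds.
  (D ∨ R ∨ ¬S ∨ V): ¬S holds.
  (¬D ∨ ¬R ∨ S): ¬D holds.
  (¬D ∨ R): ¬D holds.
All clauses satisfied.

R=F, S=F, V=F, D=F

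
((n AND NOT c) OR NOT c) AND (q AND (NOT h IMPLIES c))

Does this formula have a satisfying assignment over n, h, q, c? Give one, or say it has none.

n = True, h = True, q = True, c = False

  (n AND NOT c) OR NOT c = True
    n AND NOT c = True
      NOT c = True
    NOT c = True
  q AND (NOT h IMPLIES c) = True
    NOT h IMPLIES c = True
      NOT h = False
Both conjuncts True, so the formula holds.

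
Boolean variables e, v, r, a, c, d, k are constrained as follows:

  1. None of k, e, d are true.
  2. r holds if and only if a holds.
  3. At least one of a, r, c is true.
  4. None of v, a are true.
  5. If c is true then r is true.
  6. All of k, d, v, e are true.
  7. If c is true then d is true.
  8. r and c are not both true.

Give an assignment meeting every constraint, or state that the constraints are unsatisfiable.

Unsatisfiable — no assignment works.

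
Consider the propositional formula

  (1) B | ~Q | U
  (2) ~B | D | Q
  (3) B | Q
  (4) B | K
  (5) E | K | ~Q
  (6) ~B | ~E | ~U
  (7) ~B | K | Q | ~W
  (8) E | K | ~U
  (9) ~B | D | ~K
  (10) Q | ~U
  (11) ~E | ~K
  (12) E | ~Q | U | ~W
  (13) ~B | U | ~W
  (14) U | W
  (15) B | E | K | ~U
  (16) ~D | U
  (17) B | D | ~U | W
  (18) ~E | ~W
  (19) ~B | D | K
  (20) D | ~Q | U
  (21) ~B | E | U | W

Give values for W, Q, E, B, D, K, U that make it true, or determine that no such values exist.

W=F, Q=T, E=F, B=T, D=T, K=T, U=T

Set W = False.
  then (U | W) forces U = True.
  then (Q | ~U) forces Q = True.
Try E = True:
  (~B | ~E | ~U) forces B = False.
  (B | K) forces K = True.
  clause (~E | ~K) is falsified — backtrack.
So E = False.
  then (E | K | ~Q) forces K = True.
Set B = True.
  then (~B | D | ~K) forces D = True.
All clauses satisfied.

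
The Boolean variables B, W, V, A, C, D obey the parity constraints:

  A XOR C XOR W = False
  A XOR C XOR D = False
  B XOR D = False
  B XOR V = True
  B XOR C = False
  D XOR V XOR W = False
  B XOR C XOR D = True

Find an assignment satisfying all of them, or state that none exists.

B = True; W = True; V = False; A = False; C = True; D = True

A XOR C XOR W = F XOR T XOR T = False ✓
A XOR C XOR D = F XOR T XOR T = False ✓
B XOR D = T XOR T = False ✓
B XOR V = T XOR F = True ✓
B XOR C = T XOR T = False ✓
D XOR V XOR W = T XOR F XOR T = False ✓
B XOR C XOR D = T XOR T XOR T = True ✓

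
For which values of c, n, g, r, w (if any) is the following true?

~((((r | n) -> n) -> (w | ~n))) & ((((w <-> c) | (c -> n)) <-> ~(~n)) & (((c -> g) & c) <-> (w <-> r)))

c=F, n=T, g=T, r=T, w=F

  ~((((r | n) -> n) -> (w | ~n))) = True
    ((r | n) -> n) -> (w | ~n) = False
      (r | n) -> n = True
        r | n = True
      w | ~n = False
        ~n = False
  (((w <-> c) | (c -> n)) <-> ~(~n)) & (((c -> g) & c) <-> (w <-> r)) = True
    ((w <-> c) | (c -> n)) <-> ~(~n) = True
      (w <-> c) | (c -> n) = True
        w <-> c = True
        c -> n = True
      ~(~n) = True
        ~n = False
    ((c -> g) & c) <-> (w <-> r) = True
      (c -> g) & c = False
        c -> g = True
      w <-> r = False
Both conjuncts True, so the formula holds.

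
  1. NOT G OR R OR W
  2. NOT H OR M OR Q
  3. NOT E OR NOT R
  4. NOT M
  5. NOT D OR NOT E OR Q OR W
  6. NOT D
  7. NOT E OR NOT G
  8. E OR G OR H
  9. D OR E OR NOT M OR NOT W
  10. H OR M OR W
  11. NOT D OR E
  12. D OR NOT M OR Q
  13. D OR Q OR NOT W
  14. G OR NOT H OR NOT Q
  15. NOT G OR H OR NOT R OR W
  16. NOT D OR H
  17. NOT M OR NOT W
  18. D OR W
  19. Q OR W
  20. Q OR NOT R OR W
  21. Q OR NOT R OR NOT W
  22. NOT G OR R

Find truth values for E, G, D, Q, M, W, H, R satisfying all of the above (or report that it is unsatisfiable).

E=F, G=T, D=F, Q=T, M=F, W=T, H=F, R=T

Unit clause (NOT M) forces M = False.
Unit clause (NOT D) forces D = False.
In (D OR W) only W is left, so W = True.
In (D OR Q OR NOT W) only Q is left, so Q = True.
Set E = False.
Try G = False:
  (E OR G OR H) forces H = True.
  clause (G OR NOT H OR NOT Q) is falsified — backtrack.
So G = True.
  then (NOT G OR R) forces R = True.
Set H = False.
All clauses satisfied.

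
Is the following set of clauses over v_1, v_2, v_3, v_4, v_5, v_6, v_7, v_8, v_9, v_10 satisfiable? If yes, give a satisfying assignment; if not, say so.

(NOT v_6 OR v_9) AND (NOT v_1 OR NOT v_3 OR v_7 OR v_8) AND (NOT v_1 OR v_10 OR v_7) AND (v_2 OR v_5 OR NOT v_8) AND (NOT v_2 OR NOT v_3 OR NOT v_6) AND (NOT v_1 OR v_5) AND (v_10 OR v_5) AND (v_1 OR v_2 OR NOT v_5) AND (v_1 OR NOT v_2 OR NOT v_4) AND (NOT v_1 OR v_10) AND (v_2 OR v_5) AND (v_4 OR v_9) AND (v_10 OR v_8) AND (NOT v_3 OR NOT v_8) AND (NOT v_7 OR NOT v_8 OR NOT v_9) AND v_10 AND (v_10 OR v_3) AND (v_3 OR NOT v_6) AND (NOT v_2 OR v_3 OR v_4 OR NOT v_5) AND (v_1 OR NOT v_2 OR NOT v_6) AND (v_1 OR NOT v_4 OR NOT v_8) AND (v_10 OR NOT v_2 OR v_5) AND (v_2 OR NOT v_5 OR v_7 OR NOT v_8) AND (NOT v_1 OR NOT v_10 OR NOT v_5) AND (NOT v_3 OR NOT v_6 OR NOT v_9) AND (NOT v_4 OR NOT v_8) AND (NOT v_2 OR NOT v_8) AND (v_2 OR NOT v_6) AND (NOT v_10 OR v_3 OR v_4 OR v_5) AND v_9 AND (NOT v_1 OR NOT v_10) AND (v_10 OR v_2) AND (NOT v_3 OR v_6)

The formula is unsatisfiable.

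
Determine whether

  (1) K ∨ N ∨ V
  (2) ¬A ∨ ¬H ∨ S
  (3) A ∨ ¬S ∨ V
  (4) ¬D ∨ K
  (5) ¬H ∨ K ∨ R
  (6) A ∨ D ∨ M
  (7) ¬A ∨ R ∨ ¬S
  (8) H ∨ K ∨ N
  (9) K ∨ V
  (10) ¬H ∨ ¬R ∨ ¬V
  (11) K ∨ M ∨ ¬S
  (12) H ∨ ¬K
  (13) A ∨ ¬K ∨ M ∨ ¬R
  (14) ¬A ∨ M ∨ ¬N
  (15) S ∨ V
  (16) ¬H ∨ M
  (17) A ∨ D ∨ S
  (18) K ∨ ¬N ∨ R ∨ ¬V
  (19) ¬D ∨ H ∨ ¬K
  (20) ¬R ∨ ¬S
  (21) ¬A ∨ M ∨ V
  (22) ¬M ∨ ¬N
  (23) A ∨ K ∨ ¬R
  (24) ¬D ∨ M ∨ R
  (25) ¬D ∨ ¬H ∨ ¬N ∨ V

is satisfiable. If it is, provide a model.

N = False, H = True, V = True, A = False, M = True, D = False, S = True, K = True, R = False

Set N = False.
Try H = False:
  (H ∨ K ∨ N) forces K = True.
  clause (H ∨ ¬K) is falsified — backtrack.
So H = True.
  then (¬H ∨ M) forces M = True.
Try V = False:
  (K ∨ N ∨ V) forces K = True.
  (S ∨ V) forces S = True.
  (A ∨ ¬S ∨ V) forces A = True.
  (¬A ∨ R ∨ ¬S) forces R = True.
  clause (¬R ∨ ¬S) is falsified — backtrack.
So V = True.
  then (¬H ∨ ¬R ∨ ¬V) forces R = False.
  then (¬H ∨ K ∨ R) forces K = True.
Set A = False.
Set D = False.
  then (A ∨ D ∨ S) forces S = True.
All clauses satisfied.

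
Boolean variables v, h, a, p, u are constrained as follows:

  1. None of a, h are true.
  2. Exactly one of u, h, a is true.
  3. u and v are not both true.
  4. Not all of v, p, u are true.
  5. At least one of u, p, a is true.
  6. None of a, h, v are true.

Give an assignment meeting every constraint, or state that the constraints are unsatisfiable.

v = False, h = False, a = False, p = False, u = True

  (1) {a, h}: 0 true — none ✓
  (2) {u, h, a}: 1 true — exactly one ✓
  (3) u=T, v=F — not both ✓
  (4) {v, p, u}: 1/3 true — not all ✓
  (5) {u, p, a}: 1 true — at least one ✓
  (6) {a, h, v}: 0 true — none ✓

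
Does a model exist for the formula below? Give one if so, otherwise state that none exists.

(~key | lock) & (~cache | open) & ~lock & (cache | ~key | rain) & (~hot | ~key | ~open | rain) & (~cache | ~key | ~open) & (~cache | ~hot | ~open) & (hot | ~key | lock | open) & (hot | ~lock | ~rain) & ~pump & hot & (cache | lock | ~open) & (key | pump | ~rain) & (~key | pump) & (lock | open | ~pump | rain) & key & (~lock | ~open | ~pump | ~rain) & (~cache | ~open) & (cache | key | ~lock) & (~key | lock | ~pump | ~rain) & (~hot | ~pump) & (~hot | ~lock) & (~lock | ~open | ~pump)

Case lock = True:
  Clause (~lock) is falsified — contradiction.
Case lock = False:
  (~key | lock) forces key = False.
  Clause (key) is falsified — contradiction.
Both cases fail, so the formula is unsatisfiable.

The formula is unsatisfiable.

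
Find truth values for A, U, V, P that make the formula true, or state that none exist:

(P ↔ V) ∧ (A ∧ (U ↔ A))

A = True; U = True; V = False; P = False

  P ↔ V = True
  A ∧ (U ↔ A) = True
    U ↔ A = True
Both conjuncts True, so the formula holds.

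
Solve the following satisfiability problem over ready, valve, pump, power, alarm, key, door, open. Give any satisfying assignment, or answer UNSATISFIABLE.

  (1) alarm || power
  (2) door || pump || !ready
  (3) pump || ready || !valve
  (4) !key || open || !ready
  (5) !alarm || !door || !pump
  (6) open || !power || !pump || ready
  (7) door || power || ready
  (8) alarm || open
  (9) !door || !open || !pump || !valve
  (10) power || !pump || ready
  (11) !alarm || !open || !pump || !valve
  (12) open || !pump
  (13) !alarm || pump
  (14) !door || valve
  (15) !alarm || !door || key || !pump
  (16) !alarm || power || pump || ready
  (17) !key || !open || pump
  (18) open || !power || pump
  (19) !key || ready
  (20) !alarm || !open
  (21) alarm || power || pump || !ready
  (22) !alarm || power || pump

ready: True, valve: True, pump: True, power: True, alarm: False, key: True, door: False, open: True

Set ready = True.
Set valve = True.
Set pump = True.
  then (open || !pump) forces open = True.
  then (!alarm || !open) forces alarm = False.
  then (alarm || power) forces power = True.
  then (!door || !open || !pump || !valve) forces door = False.
Set key = True.
All clauses satisfied.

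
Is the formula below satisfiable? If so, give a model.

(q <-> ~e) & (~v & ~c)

e: False, c: False, q: True, v: False

  q <-> ~e = True
    ~e = True
  ~v & ~c = True
    ~v = True
    ~c = True
Both conjuncts True, so the formula holds.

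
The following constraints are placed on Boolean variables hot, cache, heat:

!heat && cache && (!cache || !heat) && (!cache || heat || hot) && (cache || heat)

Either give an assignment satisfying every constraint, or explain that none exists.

hot: True, cache: True, heat: False

Unit clause (!heat) forces heat = False.
Unit clause (cache) forces cache = True.
In (!cache || heat || hot) only hot is left, so hot = True.
Check each clause:
  (!heat): !heat holds.
  (cache): cache holds.
  (!cache || !heat): !heat holds.
  (!cache || heat || hot): hot holds.
  (cache || heat): cache holds.
All clauses satisfied.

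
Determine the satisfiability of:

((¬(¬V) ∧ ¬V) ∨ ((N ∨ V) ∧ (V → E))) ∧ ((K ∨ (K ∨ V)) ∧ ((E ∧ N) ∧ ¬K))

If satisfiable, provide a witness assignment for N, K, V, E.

N: True, K: False, V: True, E: True

  (¬(¬V) ∧ ¬V) ∨ ((N ∨ V) ∧ (V → E)) = True
    ¬(¬V) ∧ ¬V = False
      ¬(¬V) = True
        ¬V = False
      ¬V = False
    (N ∨ V) ∧ (V → E) = True
      N ∨ V = True
      V → E = True
  (K ∨ (K ∨ V)) ∧ ((E ∧ N) ∧ ¬K) = True
    K ∨ (K ∨ V) = True
      K ∨ V = True
    (E ∧ N) ∧ ¬K = True
      E ∧ N = True
      ¬K = True
Both conjuncts True, so the formula holds.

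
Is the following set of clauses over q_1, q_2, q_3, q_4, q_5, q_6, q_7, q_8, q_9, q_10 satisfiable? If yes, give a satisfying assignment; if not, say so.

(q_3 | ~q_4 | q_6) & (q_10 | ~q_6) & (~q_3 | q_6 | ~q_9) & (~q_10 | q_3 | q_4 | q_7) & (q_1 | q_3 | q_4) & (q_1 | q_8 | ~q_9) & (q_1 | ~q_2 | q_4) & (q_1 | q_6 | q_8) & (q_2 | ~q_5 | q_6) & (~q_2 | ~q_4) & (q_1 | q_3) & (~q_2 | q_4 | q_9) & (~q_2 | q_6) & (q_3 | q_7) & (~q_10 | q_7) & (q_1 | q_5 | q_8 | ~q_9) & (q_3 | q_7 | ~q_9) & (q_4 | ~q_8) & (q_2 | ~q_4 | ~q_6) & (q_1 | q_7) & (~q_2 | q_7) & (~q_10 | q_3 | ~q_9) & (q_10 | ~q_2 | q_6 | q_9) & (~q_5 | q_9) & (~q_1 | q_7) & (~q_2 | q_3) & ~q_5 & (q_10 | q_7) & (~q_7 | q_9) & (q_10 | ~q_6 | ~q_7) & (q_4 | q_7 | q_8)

Unit clause (~q_5) forces q_5 = False.
Set q_1 = True.
  then (~q_1 | q_7) forces q_7 = True.
  then (~q_7 | q_9) forces q_9 = True.
Set q_2 = False.
Set q_3 = False.
  then (~q_10 | q_3 | ~q_9) forces q_10 = False.
  then (q_10 | ~q_6 | ~q_7) forces q_6 = False.
  then (q_3 | ~q_4 | q_6) forces q_4 = False.
  then (q_4 | ~q_8) forces q_8 = False.
All clauses satisfied.

q_1 = True, q_2 = False, q_3 = False, q_4 = False, q_5 = False, q_6 = False, q_7 = True, q_8 = False, q_9 = True, q_10 = False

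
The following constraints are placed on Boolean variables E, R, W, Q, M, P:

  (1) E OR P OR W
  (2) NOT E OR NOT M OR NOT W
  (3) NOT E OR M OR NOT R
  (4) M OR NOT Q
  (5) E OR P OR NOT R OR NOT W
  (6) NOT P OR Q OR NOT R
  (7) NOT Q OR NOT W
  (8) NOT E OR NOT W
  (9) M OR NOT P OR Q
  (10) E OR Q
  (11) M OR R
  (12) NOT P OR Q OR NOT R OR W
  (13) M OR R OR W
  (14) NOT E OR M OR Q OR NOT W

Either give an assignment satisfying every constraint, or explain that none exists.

E = True, R = True, W = False, Q = True, M = True, P = False

Set E = True.
  then (NOT E OR NOT W) forces W = False.
Set R = True.
  then (NOT E OR M OR NOT R) forces M = True.
Set Q = True.
Set P = False.
All clauses satisfied.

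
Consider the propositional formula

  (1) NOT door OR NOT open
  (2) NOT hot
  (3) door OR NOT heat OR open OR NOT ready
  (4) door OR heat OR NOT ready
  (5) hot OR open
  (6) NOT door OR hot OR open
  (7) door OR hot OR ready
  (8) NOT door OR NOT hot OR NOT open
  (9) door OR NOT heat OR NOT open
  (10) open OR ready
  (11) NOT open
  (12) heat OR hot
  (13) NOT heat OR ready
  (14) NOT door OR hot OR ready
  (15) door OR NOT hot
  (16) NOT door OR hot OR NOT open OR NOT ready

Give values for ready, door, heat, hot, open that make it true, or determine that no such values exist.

Case hot = True:
  Clause (NOT hot) is falsified — contradiction.
Case hot = False:
  (hot OR open) forces open = True.
  Clause (NOT open) is falsified — contradiction.
Both cases fail, so the formula is unsatisfiable.

Unsatisfiable — no assignment works.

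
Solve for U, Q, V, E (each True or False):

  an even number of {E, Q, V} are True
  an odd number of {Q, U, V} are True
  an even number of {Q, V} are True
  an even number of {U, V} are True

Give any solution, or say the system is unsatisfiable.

U = True, Q = True, V = True, E = False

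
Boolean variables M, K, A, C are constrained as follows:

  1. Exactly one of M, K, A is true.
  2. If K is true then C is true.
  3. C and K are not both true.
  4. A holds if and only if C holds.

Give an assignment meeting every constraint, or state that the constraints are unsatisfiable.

M=F; K=F; A=T; C=T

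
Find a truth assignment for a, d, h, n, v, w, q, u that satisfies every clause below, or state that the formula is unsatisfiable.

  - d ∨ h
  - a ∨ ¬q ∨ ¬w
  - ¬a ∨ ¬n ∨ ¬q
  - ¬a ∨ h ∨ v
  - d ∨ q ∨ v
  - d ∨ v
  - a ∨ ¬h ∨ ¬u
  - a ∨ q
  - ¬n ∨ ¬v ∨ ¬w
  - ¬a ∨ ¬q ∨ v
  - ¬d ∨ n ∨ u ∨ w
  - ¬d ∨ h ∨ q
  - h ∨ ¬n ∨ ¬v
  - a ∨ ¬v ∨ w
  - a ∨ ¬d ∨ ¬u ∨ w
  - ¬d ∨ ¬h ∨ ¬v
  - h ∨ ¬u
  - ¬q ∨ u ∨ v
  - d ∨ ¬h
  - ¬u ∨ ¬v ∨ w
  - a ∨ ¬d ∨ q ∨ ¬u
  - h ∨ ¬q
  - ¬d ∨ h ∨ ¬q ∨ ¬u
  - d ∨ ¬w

a: True, d: True, h: True, n: True, v: False, w: False, q: False, u: True

Set a = True.
Set d = True.
Try h = False:
  (¬a ∨ h ∨ v) forces v = True.
  (¬d ∨ h ∨ q) forces q = True.
  clause (h ∨ ¬q) is falsified — backtrack.
So h = True.
  then (¬d ∨ ¬h ∨ ¬v) forces v = False.
  then (¬a ∨ ¬q ∨ v) forces q = False.
Set n = True.
Set w = False.
Set u = True.
All clauses satisfied.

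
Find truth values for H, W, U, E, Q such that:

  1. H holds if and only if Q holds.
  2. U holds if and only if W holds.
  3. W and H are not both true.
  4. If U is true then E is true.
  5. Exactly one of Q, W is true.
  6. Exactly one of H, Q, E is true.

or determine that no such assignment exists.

H: False, W: True, U: True, E: True, Q: False

  (1) H=F, Q=F — same ✓
  (2) U=T, W=T — same ✓
  (3) W=T, H=F — not both ✓
  (4) U=T ⇒ E: T ✓
  (5) {Q, W}: 1 true — exactly one ✓
  (6) {H, Q, E}: 1 true — exactly one ✓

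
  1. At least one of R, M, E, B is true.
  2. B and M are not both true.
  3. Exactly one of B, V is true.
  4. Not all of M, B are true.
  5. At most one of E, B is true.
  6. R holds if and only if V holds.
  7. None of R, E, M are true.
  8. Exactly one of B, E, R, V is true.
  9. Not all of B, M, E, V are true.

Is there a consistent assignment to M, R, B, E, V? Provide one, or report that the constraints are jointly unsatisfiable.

M: False, R: False, B: True, E: False, V: False

  (1) {R, M, E, B}: 1 true — at least one ✓
  (2) B=T, M=F — not both ✓
  (3) {B, V}: 1 true — exactly one ✓
  (4) {M, B}: 1/2 true — not all ✓
  (5) {E, B}: 1 true — at most one ✓
  (6) R=F, V=F — same ✓
  (7) {R, E, M}: 0 true — none ✓
  (8) {B, E, R, V}: 1 true — exactly one ✓
  (9) {B, M, E, V}: 1/4 true — not all ✓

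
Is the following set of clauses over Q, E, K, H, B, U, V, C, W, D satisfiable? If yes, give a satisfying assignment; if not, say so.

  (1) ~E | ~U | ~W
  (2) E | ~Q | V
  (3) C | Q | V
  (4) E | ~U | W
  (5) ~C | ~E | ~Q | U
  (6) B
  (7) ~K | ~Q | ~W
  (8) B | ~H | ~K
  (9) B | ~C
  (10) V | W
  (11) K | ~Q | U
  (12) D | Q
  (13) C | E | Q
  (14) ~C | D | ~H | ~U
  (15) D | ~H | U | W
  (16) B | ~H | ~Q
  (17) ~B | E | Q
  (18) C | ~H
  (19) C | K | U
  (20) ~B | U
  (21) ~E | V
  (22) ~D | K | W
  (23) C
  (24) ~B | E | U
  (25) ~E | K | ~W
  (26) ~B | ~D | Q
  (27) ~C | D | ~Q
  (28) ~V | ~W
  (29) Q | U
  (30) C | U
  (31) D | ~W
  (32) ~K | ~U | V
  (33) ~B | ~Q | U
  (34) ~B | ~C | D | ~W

Q: True; E: True; K: True; H: False; B: True; U: True; V: True; C: True; W: False; D: True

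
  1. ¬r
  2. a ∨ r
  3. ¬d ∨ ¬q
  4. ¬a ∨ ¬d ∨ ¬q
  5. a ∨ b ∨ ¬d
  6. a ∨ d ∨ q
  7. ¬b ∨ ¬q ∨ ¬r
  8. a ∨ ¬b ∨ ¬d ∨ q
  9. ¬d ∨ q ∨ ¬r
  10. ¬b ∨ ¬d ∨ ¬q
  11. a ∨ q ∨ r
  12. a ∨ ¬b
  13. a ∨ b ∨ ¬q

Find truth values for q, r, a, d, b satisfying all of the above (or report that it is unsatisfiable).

q = False, r = False, a = True, d = True, b = False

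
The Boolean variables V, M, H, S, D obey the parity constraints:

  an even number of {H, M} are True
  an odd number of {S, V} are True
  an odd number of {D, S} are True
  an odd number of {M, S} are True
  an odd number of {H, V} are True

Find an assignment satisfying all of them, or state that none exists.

Adding constraints 1, 2, 4, 5 mod 2: every variable appears an even number of times on the left, so the left side is 0.
But the right sides sum to 1 (mod 2). 0 ≠ 1 — the system is inconsistent.

No satisfying assignment exists.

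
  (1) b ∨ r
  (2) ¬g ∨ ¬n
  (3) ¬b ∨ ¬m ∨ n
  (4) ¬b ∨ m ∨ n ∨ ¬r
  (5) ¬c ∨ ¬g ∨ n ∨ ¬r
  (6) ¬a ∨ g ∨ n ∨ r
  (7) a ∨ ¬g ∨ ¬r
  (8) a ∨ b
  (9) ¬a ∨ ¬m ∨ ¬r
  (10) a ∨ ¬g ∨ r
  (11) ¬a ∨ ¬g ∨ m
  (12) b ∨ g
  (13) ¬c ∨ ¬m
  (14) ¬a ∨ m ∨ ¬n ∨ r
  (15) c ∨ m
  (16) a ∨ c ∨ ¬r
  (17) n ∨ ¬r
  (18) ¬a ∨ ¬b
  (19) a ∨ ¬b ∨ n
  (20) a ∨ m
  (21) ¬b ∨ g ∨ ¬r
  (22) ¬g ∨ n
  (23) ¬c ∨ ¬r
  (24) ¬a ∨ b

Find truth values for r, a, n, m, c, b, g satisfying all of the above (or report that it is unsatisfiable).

Try r = True:
  (n ∨ ¬r) forces n = True.
  (¬g ∨ ¬n) forces g = False.
  (b ∨ g) forces b = True.
  clause (¬b ∨ g ∨ ¬r) is falsified — backtrack.
So r = False.
  then (b ∨ r) forces b = True.
  then (¬a ∨ ¬b) forces a = False.
  then (a ∨ ¬b ∨ n) forces n = True.
  then (a ∨ m) forces m = True.
  then (¬g ∨ ¬n) forces g = False.
  then (¬c ∨ ¬m) forces c = False.
All clauses satisfied.

r = False, a = False, n = True, m = True, c = False, b = True, g = False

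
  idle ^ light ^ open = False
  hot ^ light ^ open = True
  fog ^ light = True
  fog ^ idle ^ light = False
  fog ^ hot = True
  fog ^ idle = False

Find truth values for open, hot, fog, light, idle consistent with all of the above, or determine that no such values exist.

open: True, hot: False, fog: True, light: False, idle: True

idle ^ light ^ open = T ^ F ^ T = False ✓
hot ^ light ^ open = F ^ F ^ T = True ✓
fog ^ light = T ^ F = True ✓
fog ^ idle ^ light = T ^ T ^ F = False ✓
fog ^ hot = T ^ F = True ✓
fog ^ idle = T ^ T = False ✓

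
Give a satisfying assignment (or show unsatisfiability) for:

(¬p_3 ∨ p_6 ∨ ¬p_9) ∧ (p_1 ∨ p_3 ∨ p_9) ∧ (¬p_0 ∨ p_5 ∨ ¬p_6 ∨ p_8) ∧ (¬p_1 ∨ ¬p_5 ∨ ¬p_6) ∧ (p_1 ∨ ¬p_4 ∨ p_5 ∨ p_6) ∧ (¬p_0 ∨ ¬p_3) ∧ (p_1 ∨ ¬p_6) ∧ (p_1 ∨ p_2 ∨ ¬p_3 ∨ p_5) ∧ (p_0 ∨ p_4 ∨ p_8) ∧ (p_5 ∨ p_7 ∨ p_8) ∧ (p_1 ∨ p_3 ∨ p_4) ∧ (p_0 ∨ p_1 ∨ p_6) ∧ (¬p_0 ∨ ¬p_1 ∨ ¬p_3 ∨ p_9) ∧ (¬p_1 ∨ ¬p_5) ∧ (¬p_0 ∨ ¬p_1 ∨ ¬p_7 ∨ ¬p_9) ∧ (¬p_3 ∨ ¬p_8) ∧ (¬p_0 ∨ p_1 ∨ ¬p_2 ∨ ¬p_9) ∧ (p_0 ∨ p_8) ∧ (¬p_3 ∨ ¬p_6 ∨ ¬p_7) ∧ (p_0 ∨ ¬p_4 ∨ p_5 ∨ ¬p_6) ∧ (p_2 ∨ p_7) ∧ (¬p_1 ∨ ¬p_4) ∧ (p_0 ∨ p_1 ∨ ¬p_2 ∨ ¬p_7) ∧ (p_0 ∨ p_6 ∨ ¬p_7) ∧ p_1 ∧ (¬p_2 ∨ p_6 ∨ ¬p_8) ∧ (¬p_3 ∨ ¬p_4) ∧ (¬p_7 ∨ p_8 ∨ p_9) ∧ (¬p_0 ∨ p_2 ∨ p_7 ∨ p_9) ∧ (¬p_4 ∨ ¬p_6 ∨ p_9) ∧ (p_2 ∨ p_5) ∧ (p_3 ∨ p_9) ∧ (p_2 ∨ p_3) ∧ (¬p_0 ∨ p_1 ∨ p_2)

p_0 = False; p_1 = True; p_2 = True; p_3 = False; p_4 = False; p_5 = False; p_6 = True; p_7 = True; p_8 = True; p_9 = True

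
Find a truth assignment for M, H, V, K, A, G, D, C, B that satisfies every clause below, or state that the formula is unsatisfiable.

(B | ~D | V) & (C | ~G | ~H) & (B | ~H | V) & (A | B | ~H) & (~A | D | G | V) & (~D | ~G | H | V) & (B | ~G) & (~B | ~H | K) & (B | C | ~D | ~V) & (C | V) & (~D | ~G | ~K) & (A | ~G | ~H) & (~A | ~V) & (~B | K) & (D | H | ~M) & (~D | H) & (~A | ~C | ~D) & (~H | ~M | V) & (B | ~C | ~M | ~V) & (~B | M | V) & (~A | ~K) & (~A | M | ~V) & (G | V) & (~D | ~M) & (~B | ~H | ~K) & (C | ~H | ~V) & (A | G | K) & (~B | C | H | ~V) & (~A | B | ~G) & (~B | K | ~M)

Set M = False.
Set H = False.
  then (~D | H) forces D = False.
Try V = False:
  (C | V) forces C = True.
  (~B | M | V) forces B = False.
  (B | ~G) forces G = False.
  clause (G | V) is falsified — backtrack.
So V = True.
  then (~A | ~V) forces A = False.
Set K = True.
Set G = False.
Set C = True.
Set B = False.
All clauses satisfied.

M = False, H = False, V = True, K = True, A = False, G = False, D = False, C = True, B = False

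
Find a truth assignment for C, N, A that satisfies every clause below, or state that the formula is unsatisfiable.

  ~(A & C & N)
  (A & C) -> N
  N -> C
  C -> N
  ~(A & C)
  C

C = True, N = True, A = False

Unit clause (C) forces C = True.
In (~C | N) only N is left, so N = True.
In (~A | ~C) only ~A is left, so A = False.
Check each clause:
  (C): C holds.
  (~A | ~C | ~N): ~A holds.
  (~A | ~C | N): ~A holds.
  (~C | N): N holds.
  (C | ~N): C holds.
  (~A | ~C): ~A holds.
All clauses satisfied.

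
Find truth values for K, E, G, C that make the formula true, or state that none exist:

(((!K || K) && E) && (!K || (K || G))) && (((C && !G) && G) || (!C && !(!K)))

K = True, E = True, G = True, C = False

  ((!K || K) && E) && (!K || (K || G)) = True
    (!K || K) && E = True
      !K || K = True
        !K = False
    !K || (K || G) = True
      !K = False
      K || G = True
  ((C && !G) && G) || (!C && !(!K)) = True
    (C && !G) && G = False
      C && !G = False
        !G = False
    !C && !(!K) = True
      !C = True
      !(!K) = True
        !K = False
Both conjuncts True, so the formula holds.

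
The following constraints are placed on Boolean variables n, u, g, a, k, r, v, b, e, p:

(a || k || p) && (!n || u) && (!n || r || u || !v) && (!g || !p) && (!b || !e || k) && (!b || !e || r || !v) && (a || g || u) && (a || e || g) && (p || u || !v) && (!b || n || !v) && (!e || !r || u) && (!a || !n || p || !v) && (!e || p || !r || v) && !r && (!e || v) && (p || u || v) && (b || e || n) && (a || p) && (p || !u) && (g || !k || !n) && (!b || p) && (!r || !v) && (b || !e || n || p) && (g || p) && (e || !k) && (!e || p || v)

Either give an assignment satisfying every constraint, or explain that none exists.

Unit clause (!r) forces r = False.
Set n = True.
  then (!n || u) forces u = True.
  then (p || !u) forces p = True.
  then (!g || !p) forces g = False.
  then (g || !k || !n) forces k = False.
Set a = True.
Set v = False.
  then (!e || v) forces e = False.
Set b = False.
All clauses satisfied.

n = True, u = True, g = False, a = True, k = False, r = False, v = False, b = False, e = False, p = True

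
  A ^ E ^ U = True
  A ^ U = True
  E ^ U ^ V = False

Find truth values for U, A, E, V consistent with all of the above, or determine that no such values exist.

U = True, A = False, E = False, V = True

A ^ E ^ U = F ^ F ^ T = True ✓
A ^ U = F ^ T = True ✓
E ^ U ^ V = F ^ T ^ T = False ✓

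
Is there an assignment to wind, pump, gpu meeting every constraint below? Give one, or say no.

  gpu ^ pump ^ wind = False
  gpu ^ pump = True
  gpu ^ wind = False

wind = True; pump = False; gpu = True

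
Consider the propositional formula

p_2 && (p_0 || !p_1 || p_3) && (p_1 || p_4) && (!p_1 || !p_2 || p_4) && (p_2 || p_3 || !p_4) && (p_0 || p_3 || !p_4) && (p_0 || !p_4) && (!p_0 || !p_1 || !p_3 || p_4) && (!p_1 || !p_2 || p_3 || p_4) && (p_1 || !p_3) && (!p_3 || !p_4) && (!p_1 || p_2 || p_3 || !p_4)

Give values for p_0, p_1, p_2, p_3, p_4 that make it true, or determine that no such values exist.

p_0: True, p_1: False, p_2: True, p_3: False, p_4: True

Unit clause (p_2) forces p_2 = True.
Try p_0 = False:
  (p_0 || !p_4) forces p_4 = False.
  (p_1 || p_4) forces p_1 = True.
  clause (!p_1 || !p_2 || p_4) is falsified — backtrack.
So p_0 = True.
Set p_1 = False.
  then (p_1 || p_4) forces p_4 = True.
  then (p_1 || !p_3) forces p_3 = False.
All clauses satisfied.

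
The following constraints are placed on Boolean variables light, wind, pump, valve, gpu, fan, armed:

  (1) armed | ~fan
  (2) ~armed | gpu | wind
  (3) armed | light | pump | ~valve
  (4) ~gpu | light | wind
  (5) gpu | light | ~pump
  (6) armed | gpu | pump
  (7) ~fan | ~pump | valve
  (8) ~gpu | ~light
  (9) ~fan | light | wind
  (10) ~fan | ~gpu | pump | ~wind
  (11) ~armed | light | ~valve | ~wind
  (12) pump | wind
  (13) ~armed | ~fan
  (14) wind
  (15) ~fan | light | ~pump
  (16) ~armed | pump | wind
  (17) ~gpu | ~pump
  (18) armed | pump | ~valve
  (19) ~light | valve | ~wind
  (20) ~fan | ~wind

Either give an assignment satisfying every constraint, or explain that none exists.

Unit clause (wind) forces wind = True.
In (~fan | ~wind) only ~fan is left, so fan = False.
Set light = False.
Set pump = False.
Try valve = True:
  (armed | light | pump | ~valve) forces armed = True.
  clause (~armed | light | ~valve | ~wind) is falsified — backtrack.
So valve = False.
Set gpu = True.
Set armed = False.
All clauses satisfied.

light = False; wind = True; pump = False; valve = False; gpu = True; fan = False; armed = False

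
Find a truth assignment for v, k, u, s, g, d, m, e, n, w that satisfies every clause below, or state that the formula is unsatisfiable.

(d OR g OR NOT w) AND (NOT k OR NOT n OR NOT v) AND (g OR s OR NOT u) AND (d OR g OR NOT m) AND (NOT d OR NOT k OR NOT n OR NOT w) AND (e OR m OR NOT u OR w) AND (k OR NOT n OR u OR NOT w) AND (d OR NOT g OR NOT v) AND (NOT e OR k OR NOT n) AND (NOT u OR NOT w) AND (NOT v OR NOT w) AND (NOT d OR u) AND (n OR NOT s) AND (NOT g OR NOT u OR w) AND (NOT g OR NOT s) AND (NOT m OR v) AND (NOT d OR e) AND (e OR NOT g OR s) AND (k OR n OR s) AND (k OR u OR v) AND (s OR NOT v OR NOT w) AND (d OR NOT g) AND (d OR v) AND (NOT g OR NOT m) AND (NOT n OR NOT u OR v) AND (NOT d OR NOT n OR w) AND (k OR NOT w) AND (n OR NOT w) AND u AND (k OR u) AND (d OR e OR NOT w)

Case u = True:
  (NOT u OR NOT w) forces w = False.
  (NOT g OR NOT u OR w) forces g = False.
  (g OR s OR NOT u) forces s = True.
  (n OR NOT s) forces n = True.
  (NOT n OR NOT u OR v) forces v = True.
  (NOT k OR NOT n OR NOT v) forces k = False.
  (NOT e OR k OR NOT n) forces e = False.
  (e OR m OR NOT u OR w) forces m = True.
  (d OR g OR NOT m) forces d = True.
  Clause (NOT d OR e) is falsified — contradiction.
Case u = False:
  Clause (u) is falsified — contradiction.
Both cases fail, so the formula is unsatisfiable.

No satisfying assignment exists.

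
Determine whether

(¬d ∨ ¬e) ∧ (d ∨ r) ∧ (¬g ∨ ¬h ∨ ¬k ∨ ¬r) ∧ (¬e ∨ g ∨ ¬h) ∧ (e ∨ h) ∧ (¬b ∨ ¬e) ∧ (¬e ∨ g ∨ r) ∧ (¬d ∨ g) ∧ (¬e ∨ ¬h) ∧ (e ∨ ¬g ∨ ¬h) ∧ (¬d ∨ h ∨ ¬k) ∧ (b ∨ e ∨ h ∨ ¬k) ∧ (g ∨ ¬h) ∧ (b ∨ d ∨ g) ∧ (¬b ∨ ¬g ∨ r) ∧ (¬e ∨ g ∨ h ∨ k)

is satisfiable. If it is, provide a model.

Set r = True.
Set k = True.
Try e = False:
  (e ∨ h) forces h = True.
  (¬g ∨ ¬h ∨ ¬k ∨ ¬r) forces g = False.
  clause (g ∨ ¬h) is falsified — backtrack.
So e = True.
  then (¬d ∨ ¬e) forces d = False.
  then (¬b ∨ ¬e) forces b = False.
  then (¬e ∨ ¬h) forces h = False.
  then (b ∨ d ∨ g) forces g = True.
All clauses satisfied.

r: True, k: True, e: True, g: True, d: False, h: False, b: False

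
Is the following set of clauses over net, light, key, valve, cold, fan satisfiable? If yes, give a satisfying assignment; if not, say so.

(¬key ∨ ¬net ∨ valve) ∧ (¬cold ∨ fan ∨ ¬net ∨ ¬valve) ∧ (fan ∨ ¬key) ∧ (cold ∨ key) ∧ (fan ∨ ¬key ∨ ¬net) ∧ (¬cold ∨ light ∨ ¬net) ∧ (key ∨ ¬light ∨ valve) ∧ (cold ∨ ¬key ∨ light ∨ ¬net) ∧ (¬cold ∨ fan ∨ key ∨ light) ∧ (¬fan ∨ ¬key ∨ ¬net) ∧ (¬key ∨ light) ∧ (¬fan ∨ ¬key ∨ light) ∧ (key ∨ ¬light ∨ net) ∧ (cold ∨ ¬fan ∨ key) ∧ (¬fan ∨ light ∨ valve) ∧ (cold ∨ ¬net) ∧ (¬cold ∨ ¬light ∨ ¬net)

Try net = True:
  (cold ∨ ¬net) forces cold = True.
  (¬cold ∨ light ∨ ¬net) forces light = True.
  clause (¬cold ∨ ¬light ∨ ¬net) is falsified — backtrack.
So net = False.
Set light = True.
  then (key ∨ ¬light ∨ net) forces key = True.
  then (fan ∨ ¬key) forces fan = True.
Set valve = False.
Set cold = False.
All clauses satisfied.

net = False, light = True, key = True, valve = False, cold = False, fan = True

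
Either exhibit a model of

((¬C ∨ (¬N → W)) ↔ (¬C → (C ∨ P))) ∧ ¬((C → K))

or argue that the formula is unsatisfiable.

N = True, P = False, C = True, K = False, W = True

  (¬C ∨ (¬N → W)) ↔ (¬C → (C ∨ P)) = True
    ¬C ∨ (¬N → W) = True
      ¬C = False
      ¬N → W = True
        ¬N = False
    ¬C → (C ∨ P) = True
      ¬C = False
      C ∨ P = True
  ¬((C → K)) = True
    C → K = False
Both conjuncts True, so the formula holds.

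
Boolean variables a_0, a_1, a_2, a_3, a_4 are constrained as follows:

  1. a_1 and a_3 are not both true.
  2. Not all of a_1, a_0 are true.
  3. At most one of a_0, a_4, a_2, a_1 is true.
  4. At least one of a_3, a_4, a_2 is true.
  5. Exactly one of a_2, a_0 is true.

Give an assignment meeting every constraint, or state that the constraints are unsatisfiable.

a_0: True, a_1: False, a_2: False, a_3: True, a_4: False

  (1) a_1=F, a_3=T — not both ✓
  (2) {a_1, a_0}: 1/2 true — not all ✓
  (3) {a_0, a_4, a_2, a_1}: 1 true — at most one ✓
  (4) {a_3, a_4, a_2}: 1 true — at least one ✓
  (5) {a_2, a_0}: 1 true — exactly one ✓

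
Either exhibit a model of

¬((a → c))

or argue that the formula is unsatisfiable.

a=T, c=F

  ¬((a → c)) = True
    a → c = False
The formula evaluates to True.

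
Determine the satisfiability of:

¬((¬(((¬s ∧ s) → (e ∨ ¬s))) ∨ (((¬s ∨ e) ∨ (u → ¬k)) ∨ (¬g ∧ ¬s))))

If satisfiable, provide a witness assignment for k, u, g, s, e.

k=T, u=T, g=F, s=T, e=F

  ¬((¬(((¬s ∧ s) → (e ∨ ¬s))) ∨ (((¬s ∨ e) ∨ (u → ¬k)) ∨ (¬g ∧ ¬s)))) = True
    ¬(((¬s ∧ s) → (e ∨ ¬s))) ∨ (((¬s ∨ e) ∨ (u → ¬k)) ∨ (¬g ∧ ¬s)) = False
      ¬(((¬s ∧ s) → (e ∨ ¬s))) = False
        (¬s ∧ s) → (e ∨ ¬s) = True
          ¬s ∧ s = False
            ¬s = False
          e ∨ ¬s = False
            ¬s = False
      ((¬s ∨ e) ∨ (u → ¬k)) ∨ (¬g ∧ ¬s) = False
        (¬s ∨ e) ∨ (u → ¬k) = False
          ¬s ∨ e = False
            ¬s = False
          u → ¬k = False
            ¬k = False
        ¬g ∧ ¬s = False
          ¬g = True
          ¬s = False
The formula evaluates to True.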